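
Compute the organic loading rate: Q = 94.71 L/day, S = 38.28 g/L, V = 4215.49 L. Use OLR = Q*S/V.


OLR = Q * S / V
= 94.71 * 38.28 / 4215.49
= 0.8600 g/L/day

0.8600 g/L/day


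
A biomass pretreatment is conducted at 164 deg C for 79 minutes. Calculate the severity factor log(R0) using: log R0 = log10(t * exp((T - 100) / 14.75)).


logR0 = log10(t * exp((T - 100) / 14.75))
= log10(79 * exp((164 - 100) / 14.75))
= 3.7820

3.7820


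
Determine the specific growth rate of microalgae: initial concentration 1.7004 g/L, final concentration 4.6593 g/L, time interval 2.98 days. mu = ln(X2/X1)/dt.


mu = ln(X2/X1) / dt
= ln(4.6593/1.7004) / 2.98
= 0.3383 per day

0.3383 per day


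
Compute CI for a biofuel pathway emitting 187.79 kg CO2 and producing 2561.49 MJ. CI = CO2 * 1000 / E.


CI = CO2 * 1000 / E
= 187.79 * 1000 / 2561.49
= 73.3128 g CO2/MJ

73.3128 g CO2/MJ


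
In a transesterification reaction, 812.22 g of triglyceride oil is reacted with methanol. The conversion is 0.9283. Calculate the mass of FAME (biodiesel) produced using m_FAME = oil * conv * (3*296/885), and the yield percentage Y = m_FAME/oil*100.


m_FAME = oil * conv * (3 * 296 / 885) = oil * conv * (888/885)
= 812.22 * 0.9283 * 888 / 885
= 756.5397 g
Y = m_FAME / oil * 100 = conv * (888/885) * 100
= 0.9283 * 888 / 885 * 100
= 93.14%

756.5397 g FAME; Y = 93.14%


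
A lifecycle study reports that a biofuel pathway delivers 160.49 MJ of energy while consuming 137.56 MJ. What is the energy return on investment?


EROI = E_out / E_in
= 160.49 / 137.56
= 1.1667

1.1667


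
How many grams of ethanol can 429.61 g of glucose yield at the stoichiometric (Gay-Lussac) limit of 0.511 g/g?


Theoretical ethanol yield: m_EtOH = 0.511 * m_glucose
m_EtOH = 0.511 * 429.61 = 219.5307 g

219.5307 g


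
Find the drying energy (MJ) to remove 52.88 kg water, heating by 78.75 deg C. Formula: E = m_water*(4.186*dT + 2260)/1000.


E = m_water * (4.186 * dT + 2260) / 1000
= 52.88 * (4.186 * 78.75 + 2260) / 1000
= 136.9406 MJ

136.9406 MJ


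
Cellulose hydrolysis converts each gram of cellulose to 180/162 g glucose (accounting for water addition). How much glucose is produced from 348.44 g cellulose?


glucose = cellulose * 180/162
= 348.44 * 180/162
= 387.1556 g

387.1556 g


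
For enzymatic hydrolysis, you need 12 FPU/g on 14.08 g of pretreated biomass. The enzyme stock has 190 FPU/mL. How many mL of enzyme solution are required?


V = dosage * m_sub / activity
V = 12 * 14.08 / 190
V = 0.8893 mL

0.8893 mL


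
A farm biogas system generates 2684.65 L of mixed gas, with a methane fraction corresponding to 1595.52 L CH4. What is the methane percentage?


CH4% = V_CH4 / V_total * 100
= 1595.52 / 2684.65 * 100
= 59.4312%

59.4312%


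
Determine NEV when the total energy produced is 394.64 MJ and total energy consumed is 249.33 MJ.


NEV = E_out - E_in
= 394.64 - 249.33
= 145.3100 MJ

145.3100 MJ


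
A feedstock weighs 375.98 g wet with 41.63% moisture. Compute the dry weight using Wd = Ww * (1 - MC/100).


Wd = Ww * (1 - MC/100)
= 375.98 * (1 - 41.63/100)
= 219.4595 g

219.4595 g


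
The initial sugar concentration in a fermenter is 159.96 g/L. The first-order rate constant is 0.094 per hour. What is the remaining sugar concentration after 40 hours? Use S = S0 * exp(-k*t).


S = S0 * exp(-k * t)
S = 159.96 * exp(-0.094 * 40)
S = 3.7245 g/L

3.7245 g/L


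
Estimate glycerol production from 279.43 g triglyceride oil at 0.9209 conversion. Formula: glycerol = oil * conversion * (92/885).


glycerol = oil * conv * (92/885)
= 279.43 * 0.9209 * 92 / 885
= 26.7504 g

26.7504 g


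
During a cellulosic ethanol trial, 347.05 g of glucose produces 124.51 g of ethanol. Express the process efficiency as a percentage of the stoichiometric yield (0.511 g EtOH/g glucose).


Fermentation efficiency = (actual / (0.511 * glucose)) * 100
= (124.51 / (0.511 * 347.05)) * 100
= 70.2088%

70.2088%


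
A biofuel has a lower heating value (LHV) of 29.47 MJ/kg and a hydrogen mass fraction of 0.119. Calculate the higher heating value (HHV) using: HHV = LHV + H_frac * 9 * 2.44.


HHV = LHV + H_frac * 9 * 2.44
= 29.47 + 0.119 * 9 * 2.44
= 32.0832 MJ/kg

32.0832 MJ/kg


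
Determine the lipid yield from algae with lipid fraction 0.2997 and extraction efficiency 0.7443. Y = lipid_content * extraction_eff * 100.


Y = lipid_content * extraction_eff * 100
= 0.2997 * 0.7443 * 100
= 22.3067%

22.3067%


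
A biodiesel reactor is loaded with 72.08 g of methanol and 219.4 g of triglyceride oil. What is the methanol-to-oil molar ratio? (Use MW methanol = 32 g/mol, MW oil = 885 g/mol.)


Molar ratio = n_MeOH / n_oil = (MeOH/32) / (oil/885) = (MeOH * 885) / (32 * oil)
= (72.08 * 885) / (32 * 219.4)
= 9.0860

9.0860


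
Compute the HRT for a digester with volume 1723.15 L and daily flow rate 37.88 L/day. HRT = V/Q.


HRT = V / Q
= 1723.15 / 37.88
= 45.4897 days

45.4897 days


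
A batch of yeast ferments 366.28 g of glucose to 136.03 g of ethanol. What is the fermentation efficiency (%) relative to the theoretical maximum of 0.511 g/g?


Fermentation efficiency = (actual / (0.511 * glucose)) * 100
= (136.03 / (0.511 * 366.28)) * 100
= 72.6776%

72.6776%


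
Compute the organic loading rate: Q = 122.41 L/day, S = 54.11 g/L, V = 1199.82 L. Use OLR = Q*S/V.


OLR = Q * S / V
= 122.41 * 54.11 / 1199.82
= 5.5205 g/L/day

5.5205 g/L/day


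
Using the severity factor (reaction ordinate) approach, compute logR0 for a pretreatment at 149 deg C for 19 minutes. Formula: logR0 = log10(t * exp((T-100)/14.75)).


logR0 = log10(t * exp((T - 100) / 14.75))
= log10(19 * exp((149 - 100) / 14.75))
= 2.7215

2.7215


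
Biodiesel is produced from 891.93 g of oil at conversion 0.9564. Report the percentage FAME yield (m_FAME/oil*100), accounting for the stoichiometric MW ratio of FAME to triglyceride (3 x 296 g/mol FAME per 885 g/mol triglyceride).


m_FAME = oil * conv * (3 * 296 / 885) = oil * conv * (888/885)
= 891.93 * 0.9564 * 888 / 885
= 855.9335 g
Y = m_FAME / oil * 100 = conv * (888/885) * 100
= 0.9564 * 888 / 885 * 100
= 95.96%

95.96%


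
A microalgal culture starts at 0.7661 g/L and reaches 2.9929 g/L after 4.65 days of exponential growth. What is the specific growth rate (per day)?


mu = ln(X2/X1) / dt
= ln(2.9929/0.7661) / 4.65
= 0.2931 per day

0.2931 per day


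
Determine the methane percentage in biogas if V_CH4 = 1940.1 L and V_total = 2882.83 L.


CH4% = V_CH4 / V_total * 100
= 1940.1 / 2882.83 * 100
= 67.2985%

67.2985%


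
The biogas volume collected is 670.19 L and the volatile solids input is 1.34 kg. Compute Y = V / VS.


Y = V / VS
= 670.19 / 1.34
= 500.1418 L/kg VS

500.1418 L/kg VS


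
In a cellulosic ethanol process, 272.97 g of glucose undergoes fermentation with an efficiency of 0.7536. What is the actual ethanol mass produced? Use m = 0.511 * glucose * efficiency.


Actual ethanol: m = 0.511 * 272.97 * 0.7536
m = 105.1179 g

105.1179 g


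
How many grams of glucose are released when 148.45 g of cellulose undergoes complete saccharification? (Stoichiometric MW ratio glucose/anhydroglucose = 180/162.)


glucose = cellulose * 180/162
= 148.45 * 180/162
= 164.9444 g

164.9444 g


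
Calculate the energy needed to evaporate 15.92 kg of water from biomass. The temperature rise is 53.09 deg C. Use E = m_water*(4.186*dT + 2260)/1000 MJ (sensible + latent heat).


E = m_water * (4.186 * dT + 2260) / 1000
= 15.92 * (4.186 * 53.09 + 2260) / 1000
= 39.5172 MJ

39.5172 MJ


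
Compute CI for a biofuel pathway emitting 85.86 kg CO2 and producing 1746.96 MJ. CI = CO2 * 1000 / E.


CI = CO2 * 1000 / E
= 85.86 * 1000 / 1746.96
= 49.1482 g CO2/MJ

49.1482 g CO2/MJ


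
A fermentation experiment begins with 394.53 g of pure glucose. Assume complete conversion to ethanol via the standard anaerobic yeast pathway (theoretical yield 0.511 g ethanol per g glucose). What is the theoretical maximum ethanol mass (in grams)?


Theoretical ethanol yield: m_EtOH = 0.511 * m_glucose
m_EtOH = 0.511 * 394.53 = 201.6048 g

201.6048 g


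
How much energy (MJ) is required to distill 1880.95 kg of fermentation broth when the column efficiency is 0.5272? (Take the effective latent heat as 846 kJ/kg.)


E = m * 846 / (eta * 1000)
= 1880.95 * 846 / (0.5272 * 1000)
= 3018.3682 MJ

3018.3682 MJ


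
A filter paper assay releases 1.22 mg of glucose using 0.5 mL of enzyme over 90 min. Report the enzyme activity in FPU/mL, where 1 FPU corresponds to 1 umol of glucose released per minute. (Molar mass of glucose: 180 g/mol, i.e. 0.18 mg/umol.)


Activity = glucose_mg / (0.18 mg/umol * V_mL * t_min)
= 1.22 / (0.18 * 0.5 * 90)
= 0.1506 FPU/mL

0.1506 FPU/mL


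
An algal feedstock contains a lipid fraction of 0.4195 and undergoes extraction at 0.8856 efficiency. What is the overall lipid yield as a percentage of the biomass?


Y = lipid_content * extraction_eff * 100
= 0.4195 * 0.8856 * 100
= 37.1509%

37.1509%


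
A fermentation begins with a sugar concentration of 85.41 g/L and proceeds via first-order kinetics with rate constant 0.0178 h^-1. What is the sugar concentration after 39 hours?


S = S0 * exp(-k * t)
S = 85.41 * exp(-0.0178 * 39)
S = 42.6601 g/L

42.6601 g/L


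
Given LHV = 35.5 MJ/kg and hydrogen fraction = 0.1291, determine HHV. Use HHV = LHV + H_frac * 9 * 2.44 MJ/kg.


HHV = LHV + H_frac * 9 * 2.44
= 35.5 + 0.1291 * 9 * 2.44
= 38.3350 MJ/kg

38.3350 MJ/kg


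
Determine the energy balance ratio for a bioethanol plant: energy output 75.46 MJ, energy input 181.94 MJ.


EROI = E_out / E_in
= 75.46 / 181.94
= 0.4148

0.4148


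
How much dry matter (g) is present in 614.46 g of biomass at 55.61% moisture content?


Wd = Ww * (1 - MC/100)
= 614.46 * (1 - 55.61/100)
= 272.7588 g

272.7588 g


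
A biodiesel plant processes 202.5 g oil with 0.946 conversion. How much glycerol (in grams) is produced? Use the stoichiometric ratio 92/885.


glycerol = oil * conv * (92/885)
= 202.5 * 0.946 * 92 / 885
= 19.9141 g

19.9141 g


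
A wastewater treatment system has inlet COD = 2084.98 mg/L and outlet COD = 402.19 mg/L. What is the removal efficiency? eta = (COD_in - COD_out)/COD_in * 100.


eta = (COD_in - COD_out) / COD_in * 100
= (2084.98 - 402.19) / 2084.98 * 100
= 80.7101%

80.7101%


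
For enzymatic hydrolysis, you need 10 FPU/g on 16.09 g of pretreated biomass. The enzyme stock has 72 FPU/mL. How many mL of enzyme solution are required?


V = dosage * m_sub / activity
V = 10 * 16.09 / 72
V = 2.2347 mL

2.2347 mL


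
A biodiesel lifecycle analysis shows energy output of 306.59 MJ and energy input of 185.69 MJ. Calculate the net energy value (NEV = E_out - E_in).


NEV = E_out - E_in
= 306.59 - 185.69
= 120.9000 MJ

120.9000 MJ


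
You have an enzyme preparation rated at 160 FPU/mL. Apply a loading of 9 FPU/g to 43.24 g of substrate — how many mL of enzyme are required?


V = dosage * m_sub / activity
V = 9 * 43.24 / 160
V = 2.4323 mL

2.4323 mL


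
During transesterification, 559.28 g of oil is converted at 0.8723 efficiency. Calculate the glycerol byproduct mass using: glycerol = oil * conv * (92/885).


glycerol = oil * conv * (92/885)
= 559.28 * 0.8723 * 92 / 885
= 50.7154 g

50.7154 g


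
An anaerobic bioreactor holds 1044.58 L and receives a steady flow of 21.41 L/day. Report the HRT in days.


HRT = V / Q
= 1044.58 / 21.41
= 48.7894 days

48.7894 days


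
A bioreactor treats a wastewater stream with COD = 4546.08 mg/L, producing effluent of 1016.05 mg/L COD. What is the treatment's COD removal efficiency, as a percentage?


eta = (COD_in - COD_out) / COD_in * 100
= (4546.08 - 1016.05) / 4546.08 * 100
= 77.6500%

77.6500%


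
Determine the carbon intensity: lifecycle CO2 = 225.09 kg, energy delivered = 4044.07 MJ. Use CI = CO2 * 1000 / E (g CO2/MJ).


CI = CO2 * 1000 / E
= 225.09 * 1000 / 4044.07
= 55.6593 g CO2/MJ

55.6593 g CO2/MJ


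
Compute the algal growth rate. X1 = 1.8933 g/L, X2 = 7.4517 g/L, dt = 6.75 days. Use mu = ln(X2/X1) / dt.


mu = ln(X2/X1) / dt
= ln(7.4517/1.8933) / 6.75
= 0.2030 per day

0.2030 per day


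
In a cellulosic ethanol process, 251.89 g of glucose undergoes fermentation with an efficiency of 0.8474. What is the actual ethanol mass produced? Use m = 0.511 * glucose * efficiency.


Actual ethanol: m = 0.511 * 251.89 * 0.8474
m = 109.0738 g

109.0738 g


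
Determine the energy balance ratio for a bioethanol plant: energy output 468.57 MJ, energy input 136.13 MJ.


EROI = E_out / E_in
= 468.57 / 136.13
= 3.4421

3.4421


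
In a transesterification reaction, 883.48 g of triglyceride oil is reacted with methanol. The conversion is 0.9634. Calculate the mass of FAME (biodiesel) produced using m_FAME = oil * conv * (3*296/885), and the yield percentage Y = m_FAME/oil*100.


m_FAME = oil * conv * (3 * 296 / 885) = oil * conv * (888/885)
= 883.48 * 0.9634 * 888 / 885
= 854.0299 g
Y = m_FAME / oil * 100 = conv * (888/885) * 100
= 0.9634 * 888 / 885 * 100
= 96.67%

854.0299 g FAME; Y = 96.67%


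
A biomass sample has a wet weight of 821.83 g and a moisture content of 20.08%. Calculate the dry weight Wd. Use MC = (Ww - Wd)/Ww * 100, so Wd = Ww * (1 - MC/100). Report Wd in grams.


Wd = Ww * (1 - MC/100)
= 821.83 * (1 - 20.08/100)
= 656.8065 g

656.8065 g


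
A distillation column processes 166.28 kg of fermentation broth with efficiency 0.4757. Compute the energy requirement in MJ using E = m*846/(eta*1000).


E = m * 846 / (eta * 1000)
= 166.28 * 846 / (0.4757 * 1000)
= 295.7176 MJ

295.7176 MJ


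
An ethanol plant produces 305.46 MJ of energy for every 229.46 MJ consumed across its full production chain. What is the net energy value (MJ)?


NEV = E_out - E_in
= 305.46 - 229.46
= 76.0000 MJ

76.0000 MJ


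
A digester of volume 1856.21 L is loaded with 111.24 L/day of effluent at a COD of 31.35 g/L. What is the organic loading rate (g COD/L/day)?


OLR = Q * S / V
= 111.24 * 31.35 / 1856.21
= 1.8788 g/L/day

1.8788 g/L/day


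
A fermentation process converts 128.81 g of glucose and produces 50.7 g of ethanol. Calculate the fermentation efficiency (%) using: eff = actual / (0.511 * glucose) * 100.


Fermentation efficiency = (actual / (0.511 * glucose)) * 100
= (50.7 / (0.511 * 128.81)) * 100
= 77.0260%

77.0260%


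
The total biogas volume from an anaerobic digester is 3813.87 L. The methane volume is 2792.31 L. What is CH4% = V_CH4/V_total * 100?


CH4% = V_CH4 / V_total * 100
= 2792.31 / 3813.87 * 100
= 73.2146%

73.2146%


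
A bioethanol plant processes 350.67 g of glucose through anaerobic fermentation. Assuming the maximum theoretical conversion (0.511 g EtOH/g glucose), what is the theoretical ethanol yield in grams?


Theoretical ethanol yield: m_EtOH = 0.511 * m_glucose
m_EtOH = 0.511 * 350.67 = 179.1924 g

179.1924 g


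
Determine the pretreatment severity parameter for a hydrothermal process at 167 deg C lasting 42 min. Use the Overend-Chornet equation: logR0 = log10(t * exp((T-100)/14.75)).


logR0 = log10(t * exp((T - 100) / 14.75))
= log10(42 * exp((167 - 100) / 14.75))
= 3.5960

3.5960


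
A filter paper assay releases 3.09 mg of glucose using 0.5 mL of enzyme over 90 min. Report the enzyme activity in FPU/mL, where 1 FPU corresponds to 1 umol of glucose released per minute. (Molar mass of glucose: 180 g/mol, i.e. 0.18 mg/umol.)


Activity = glucose_mg / (0.18 mg/umol * V_mL * t_min)
= 3.09 / (0.18 * 0.5 * 90)
= 0.3815 FPU/mL

0.3815 FPU/mL


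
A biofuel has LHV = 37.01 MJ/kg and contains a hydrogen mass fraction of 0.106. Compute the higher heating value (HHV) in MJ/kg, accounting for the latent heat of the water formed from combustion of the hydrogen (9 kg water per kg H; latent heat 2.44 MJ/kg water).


HHV = LHV + H_frac * 9 * 2.44
= 37.01 + 0.106 * 9 * 2.44
= 39.3378 MJ/kg

39.3378 MJ/kg


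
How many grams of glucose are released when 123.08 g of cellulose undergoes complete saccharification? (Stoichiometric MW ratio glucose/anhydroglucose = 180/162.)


glucose = cellulose * 180/162
= 123.08 * 180/162
= 136.7556 g

136.7556 g


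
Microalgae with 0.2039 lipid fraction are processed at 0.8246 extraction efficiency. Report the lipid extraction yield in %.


Y = lipid_content * extraction_eff * 100
= 0.2039 * 0.8246 * 100
= 16.8136%

16.8136%


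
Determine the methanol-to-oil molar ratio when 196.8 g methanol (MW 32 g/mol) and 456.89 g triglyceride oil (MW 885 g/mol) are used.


Molar ratio = n_MeOH / n_oil = (MeOH/32) / (oil/885) = (MeOH * 885) / (32 * oil)
= (196.8 * 885) / (32 * 456.89)
= 11.9126

11.9126


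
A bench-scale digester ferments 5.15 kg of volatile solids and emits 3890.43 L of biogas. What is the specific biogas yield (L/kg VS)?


Y = V / VS
= 3890.43 / 5.15
= 755.4233 L/kg VS

755.4233 L/kg VS


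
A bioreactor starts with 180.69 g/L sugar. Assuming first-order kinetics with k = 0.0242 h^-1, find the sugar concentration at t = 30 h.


S = S0 * exp(-k * t)
S = 180.69 * exp(-0.0242 * 30)
S = 87.4251 g/L

87.4251 g/L


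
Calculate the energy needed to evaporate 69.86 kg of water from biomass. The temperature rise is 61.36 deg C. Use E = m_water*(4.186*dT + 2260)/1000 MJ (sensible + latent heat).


E = m_water * (4.186 * dT + 2260) / 1000
= 69.86 * (4.186 * 61.36 + 2260) / 1000
= 175.8273 MJ

175.8273 MJ


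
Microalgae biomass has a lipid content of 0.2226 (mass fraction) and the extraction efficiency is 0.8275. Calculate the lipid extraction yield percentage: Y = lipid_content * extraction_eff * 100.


Y = lipid_content * extraction_eff * 100
= 0.2226 * 0.8275 * 100
= 18.4201%

18.4201%


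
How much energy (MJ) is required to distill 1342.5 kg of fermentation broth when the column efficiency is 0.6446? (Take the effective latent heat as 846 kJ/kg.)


E = m * 846 / (eta * 1000)
= 1342.5 * 846 / (0.6446 * 1000)
= 1761.9531 MJ

1761.9531 MJ


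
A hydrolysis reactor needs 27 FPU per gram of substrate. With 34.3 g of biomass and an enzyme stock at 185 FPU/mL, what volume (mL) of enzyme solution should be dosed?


V = dosage * m_sub / activity
V = 27 * 34.3 / 185
V = 5.0059 mL

5.0059 mL


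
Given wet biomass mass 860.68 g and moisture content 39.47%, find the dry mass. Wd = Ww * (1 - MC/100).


Wd = Ww * (1 - MC/100)
= 860.68 * (1 - 39.47/100)
= 520.9696 g

520.9696 g


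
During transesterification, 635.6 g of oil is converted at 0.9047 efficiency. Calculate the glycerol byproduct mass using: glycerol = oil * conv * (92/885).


glycerol = oil * conv * (92/885)
= 635.6 * 0.9047 * 92 / 885
= 59.7769 g

59.7769 g


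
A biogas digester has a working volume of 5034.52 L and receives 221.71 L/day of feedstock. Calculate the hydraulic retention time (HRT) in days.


HRT = V / Q
= 5034.52 / 221.71
= 22.7077 days

22.7077 days


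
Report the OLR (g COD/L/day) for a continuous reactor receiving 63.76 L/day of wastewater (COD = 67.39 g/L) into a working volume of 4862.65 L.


OLR = Q * S / V
= 63.76 * 67.39 / 4862.65
= 0.8836 g/L/day

0.8836 g/L/day


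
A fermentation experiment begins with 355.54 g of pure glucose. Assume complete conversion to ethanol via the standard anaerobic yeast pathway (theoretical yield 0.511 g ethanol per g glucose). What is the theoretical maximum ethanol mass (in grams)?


Theoretical ethanol yield: m_EtOH = 0.511 * m_glucose
m_EtOH = 0.511 * 355.54 = 181.6809 g

181.6809 g


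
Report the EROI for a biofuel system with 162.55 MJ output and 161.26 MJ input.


EROI = E_out / E_in
= 162.55 / 161.26
= 1.0080

1.0080


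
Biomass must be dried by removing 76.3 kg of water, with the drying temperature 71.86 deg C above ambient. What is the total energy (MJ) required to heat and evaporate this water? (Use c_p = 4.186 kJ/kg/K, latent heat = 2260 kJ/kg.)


E = m_water * (4.186 * dT + 2260) / 1000
= 76.3 * (4.186 * 71.86 + 2260) / 1000
= 195.3895 MJ

195.3895 MJ


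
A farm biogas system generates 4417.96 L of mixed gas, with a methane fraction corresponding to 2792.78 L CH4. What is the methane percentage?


CH4% = V_CH4 / V_total * 100
= 2792.78 / 4417.96 * 100
= 63.2142%

63.2142%


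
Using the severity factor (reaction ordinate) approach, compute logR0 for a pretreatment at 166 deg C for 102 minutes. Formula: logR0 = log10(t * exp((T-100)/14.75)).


logR0 = log10(t * exp((T - 100) / 14.75))
= log10(102 * exp((166 - 100) / 14.75))
= 3.9519

3.9519


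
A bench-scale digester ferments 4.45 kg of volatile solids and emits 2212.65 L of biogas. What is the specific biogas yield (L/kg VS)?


Y = V / VS
= 2212.65 / 4.45
= 497.2247 L/kg VS

497.2247 L/kg VS


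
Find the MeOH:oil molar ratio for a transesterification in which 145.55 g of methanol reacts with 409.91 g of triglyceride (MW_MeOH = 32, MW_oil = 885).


Molar ratio = n_MeOH / n_oil = (MeOH/32) / (oil/885) = (MeOH * 885) / (32 * oil)
= (145.55 * 885) / (32 * 409.91)
= 9.8201

9.8201


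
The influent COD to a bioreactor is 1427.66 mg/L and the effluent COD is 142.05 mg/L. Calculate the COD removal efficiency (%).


eta = (COD_in - COD_out) / COD_in * 100
= (1427.66 - 142.05) / 1427.66 * 100
= 90.0502%

90.0502%


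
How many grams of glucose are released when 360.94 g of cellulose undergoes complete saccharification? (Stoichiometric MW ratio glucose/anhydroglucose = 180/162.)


glucose = cellulose * 180/162
= 360.94 * 180/162
= 401.0444 g

401.0444 g


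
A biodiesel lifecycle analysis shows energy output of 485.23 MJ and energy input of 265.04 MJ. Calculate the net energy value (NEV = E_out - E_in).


NEV = E_out - E_in
= 485.23 - 265.04
= 220.1900 MJ

220.1900 MJ


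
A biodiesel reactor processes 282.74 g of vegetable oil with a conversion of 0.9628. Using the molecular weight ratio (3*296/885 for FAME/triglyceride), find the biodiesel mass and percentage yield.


m_FAME = oil * conv * (3 * 296 / 885) = oil * conv * (888/885)
= 282.74 * 0.9628 * 888 / 885
= 273.1449 g
Y = m_FAME / oil * 100 = conv * (888/885) * 100
= 0.9628 * 888 / 885 * 100
= 96.61%

273.1449 g FAME; Y = 96.61%


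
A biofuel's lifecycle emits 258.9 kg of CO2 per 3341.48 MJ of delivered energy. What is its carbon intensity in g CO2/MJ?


CI = CO2 * 1000 / E
= 258.9 * 1000 / 3341.48
= 77.4806 g CO2/MJ

77.4806 g CO2/MJ


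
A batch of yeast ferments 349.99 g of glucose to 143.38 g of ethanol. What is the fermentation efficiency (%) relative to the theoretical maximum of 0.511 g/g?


Fermentation efficiency = (actual / (0.511 * glucose)) * 100
= (143.38 / (0.511 * 349.99)) * 100
= 80.1700%

80.1700%


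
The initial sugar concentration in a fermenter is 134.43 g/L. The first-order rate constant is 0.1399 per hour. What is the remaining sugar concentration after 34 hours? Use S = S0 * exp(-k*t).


S = S0 * exp(-k * t)
S = 134.43 * exp(-0.1399 * 34)
S = 1.1554 g/L

1.1554 g/L


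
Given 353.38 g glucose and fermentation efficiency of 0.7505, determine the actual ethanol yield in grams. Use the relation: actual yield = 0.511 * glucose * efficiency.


Actual ethanol: m = 0.511 * 353.38 * 0.7505
m = 135.5232 g

135.5232 g


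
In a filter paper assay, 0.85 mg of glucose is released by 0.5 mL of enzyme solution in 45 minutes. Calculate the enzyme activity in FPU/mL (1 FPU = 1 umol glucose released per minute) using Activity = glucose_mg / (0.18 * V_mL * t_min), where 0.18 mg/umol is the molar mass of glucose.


Activity = glucose_mg / (0.18 mg/umol * V_mL * t_min)
= 0.85 / (0.18 * 0.5 * 45)
= 0.2099 FPU/mL

0.2099 FPU/mL


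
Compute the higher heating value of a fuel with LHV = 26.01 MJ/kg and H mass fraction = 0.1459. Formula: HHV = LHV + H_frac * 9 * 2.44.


HHV = LHV + H_frac * 9 * 2.44
= 26.01 + 0.1459 * 9 * 2.44
= 29.2140 MJ/kg

29.2140 MJ/kg


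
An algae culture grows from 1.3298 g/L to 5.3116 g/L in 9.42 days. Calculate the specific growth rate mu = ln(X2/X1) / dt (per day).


mu = ln(X2/X1) / dt
= ln(5.3116/1.3298) / 9.42
= 0.1470 per day

0.1470 per day


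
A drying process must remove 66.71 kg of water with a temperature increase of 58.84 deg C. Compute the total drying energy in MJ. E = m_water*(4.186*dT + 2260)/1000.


E = m_water * (4.186 * dT + 2260) / 1000
= 66.71 * (4.186 * 58.84 + 2260) / 1000
= 167.1956 MJ

167.1956 MJ


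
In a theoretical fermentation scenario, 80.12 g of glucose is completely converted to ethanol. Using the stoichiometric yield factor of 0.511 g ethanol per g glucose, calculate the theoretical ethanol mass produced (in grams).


Theoretical ethanol yield: m_EtOH = 0.511 * m_glucose
m_EtOH = 0.511 * 80.12 = 40.9413 g

40.9413 g


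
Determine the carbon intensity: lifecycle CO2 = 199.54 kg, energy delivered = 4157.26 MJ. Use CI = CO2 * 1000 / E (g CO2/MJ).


CI = CO2 * 1000 / E
= 199.54 * 1000 / 4157.26
= 47.9980 g CO2/MJ

47.9980 g CO2/MJ


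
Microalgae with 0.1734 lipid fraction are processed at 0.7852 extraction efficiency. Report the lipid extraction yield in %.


Y = lipid_content * extraction_eff * 100
= 0.1734 * 0.7852 * 100
= 13.6154%

13.6154%


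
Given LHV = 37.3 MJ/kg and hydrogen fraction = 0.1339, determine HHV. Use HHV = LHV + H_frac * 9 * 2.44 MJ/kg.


HHV = LHV + H_frac * 9 * 2.44
= 37.3 + 0.1339 * 9 * 2.44
= 40.2404 MJ/kg

40.2404 MJ/kg


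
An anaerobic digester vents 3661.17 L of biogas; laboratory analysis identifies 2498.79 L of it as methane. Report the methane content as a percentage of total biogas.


CH4% = V_CH4 / V_total * 100
= 2498.79 / 3661.17 * 100
= 68.2511%

68.2511%


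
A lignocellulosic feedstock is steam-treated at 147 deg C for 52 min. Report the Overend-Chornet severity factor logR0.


logR0 = log10(t * exp((T - 100) / 14.75))
= log10(52 * exp((147 - 100) / 14.75))
= 3.0999

3.0999


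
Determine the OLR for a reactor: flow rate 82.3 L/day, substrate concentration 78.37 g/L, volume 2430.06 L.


OLR = Q * S / V
= 82.3 * 78.37 / 2430.06
= 2.6542 g/L/day

2.6542 g/L/day


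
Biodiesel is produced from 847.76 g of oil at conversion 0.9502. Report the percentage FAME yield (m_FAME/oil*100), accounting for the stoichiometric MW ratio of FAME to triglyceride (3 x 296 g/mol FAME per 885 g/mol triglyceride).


m_FAME = oil * conv * (3 * 296 / 885) = oil * conv * (888/885)
= 847.76 * 0.9502 * 888 / 885
= 808.2722 g
Y = m_FAME / oil * 100 = conv * (888/885) * 100
= 0.9502 * 888 / 885 * 100
= 95.34%

95.34%


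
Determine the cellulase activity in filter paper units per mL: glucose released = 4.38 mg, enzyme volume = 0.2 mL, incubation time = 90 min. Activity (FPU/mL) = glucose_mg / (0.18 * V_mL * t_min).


Activity = glucose_mg / (0.18 mg/umol * V_mL * t_min)
= 4.38 / (0.18 * 0.2 * 90)
= 1.3519 FPU/mL

1.3519 FPU/mL


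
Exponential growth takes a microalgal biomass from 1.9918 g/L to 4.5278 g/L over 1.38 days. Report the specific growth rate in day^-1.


mu = ln(X2/X1) / dt
= ln(4.5278/1.9918) / 1.38
= 0.5951 per day

0.5951 per day


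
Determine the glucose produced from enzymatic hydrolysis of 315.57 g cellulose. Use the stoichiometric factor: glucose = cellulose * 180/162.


glucose = cellulose * 180/162
= 315.57 * 180/162
= 350.6333 g

350.6333 g


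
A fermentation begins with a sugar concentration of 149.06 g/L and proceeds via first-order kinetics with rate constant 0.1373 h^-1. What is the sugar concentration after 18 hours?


S = S0 * exp(-k * t)
S = 149.06 * exp(-0.1373 * 18)
S = 12.5906 g/L

12.5906 g/L


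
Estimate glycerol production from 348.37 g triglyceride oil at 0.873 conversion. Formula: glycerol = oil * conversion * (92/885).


glycerol = oil * conv * (92/885)
= 348.37 * 0.873 * 92 / 885
= 31.6155 g

31.6155 g


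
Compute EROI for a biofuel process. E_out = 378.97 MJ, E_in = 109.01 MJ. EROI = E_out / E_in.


EROI = E_out / E_in
= 378.97 / 109.01
= 3.4765

3.4765


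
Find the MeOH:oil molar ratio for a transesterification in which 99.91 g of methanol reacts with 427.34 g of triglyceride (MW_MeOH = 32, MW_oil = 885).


Molar ratio = n_MeOH / n_oil = (MeOH/32) / (oil/885) = (MeOH * 885) / (32 * oil)
= (99.91 * 885) / (32 * 427.34)
= 6.4659

6.4659


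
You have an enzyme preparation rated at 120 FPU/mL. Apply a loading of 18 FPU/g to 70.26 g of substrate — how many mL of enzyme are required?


V = dosage * m_sub / activity
V = 18 * 70.26 / 120
V = 10.5390 mL

10.5390 mL


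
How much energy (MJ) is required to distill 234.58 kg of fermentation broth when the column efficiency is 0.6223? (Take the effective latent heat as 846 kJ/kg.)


E = m * 846 / (eta * 1000)
= 234.58 * 846 / (0.6223 * 1000)
= 318.9052 MJ

318.9052 MJ


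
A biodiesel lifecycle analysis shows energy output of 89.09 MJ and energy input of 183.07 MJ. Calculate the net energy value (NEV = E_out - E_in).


NEV = E_out - E_in
= 89.09 - 183.07
= -93.9800 MJ

-93.9800 MJ


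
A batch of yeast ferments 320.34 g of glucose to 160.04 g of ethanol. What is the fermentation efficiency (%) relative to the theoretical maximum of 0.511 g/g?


Fermentation efficiency = (actual / (0.511 * glucose)) * 100
= (160.04 / (0.511 * 320.34)) * 100
= 97.7679%

97.7679%


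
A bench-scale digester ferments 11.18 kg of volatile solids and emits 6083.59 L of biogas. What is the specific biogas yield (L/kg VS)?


Y = V / VS
= 6083.59 / 11.18
= 544.1494 L/kg VS

544.1494 L/kg VS


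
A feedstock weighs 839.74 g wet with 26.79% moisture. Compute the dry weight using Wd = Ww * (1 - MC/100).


Wd = Ww * (1 - MC/100)
= 839.74 * (1 - 26.79/100)
= 614.7737 g

614.7737 g


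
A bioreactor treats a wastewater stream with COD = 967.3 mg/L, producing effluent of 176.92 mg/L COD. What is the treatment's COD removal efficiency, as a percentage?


eta = (COD_in - COD_out) / COD_in * 100
= (967.3 - 176.92) / 967.3 * 100
= 81.7099%

81.7099%


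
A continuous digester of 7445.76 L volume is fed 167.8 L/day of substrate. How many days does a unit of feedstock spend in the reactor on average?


HRT = V / Q
= 7445.76 / 167.8
= 44.3728 days

44.3728 days


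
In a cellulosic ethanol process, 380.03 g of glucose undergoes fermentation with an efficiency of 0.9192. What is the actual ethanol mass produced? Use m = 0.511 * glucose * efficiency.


Actual ethanol: m = 0.511 * 380.03 * 0.9192
m = 178.5043 g

178.5043 g


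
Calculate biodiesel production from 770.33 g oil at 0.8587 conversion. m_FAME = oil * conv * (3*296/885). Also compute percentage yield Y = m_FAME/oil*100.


m_FAME = oil * conv * (3 * 296 / 885) = oil * conv * (888/885)
= 770.33 * 0.8587 * 888 / 885
= 663.7247 g
Y = m_FAME / oil * 100 = conv * (888/885) * 100
= 0.8587 * 888 / 885 * 100
= 86.16%

663.7247 g FAME; Y = 86.16%


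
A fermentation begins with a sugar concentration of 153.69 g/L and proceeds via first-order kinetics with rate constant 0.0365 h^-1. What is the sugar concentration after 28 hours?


S = S0 * exp(-k * t)
S = 153.69 * exp(-0.0365 * 28)
S = 55.3091 g/L

55.3091 g/L


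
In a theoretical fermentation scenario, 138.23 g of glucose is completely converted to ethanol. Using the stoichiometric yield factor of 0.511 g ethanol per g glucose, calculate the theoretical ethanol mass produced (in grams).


Theoretical ethanol yield: m_EtOH = 0.511 * m_glucose
m_EtOH = 0.511 * 138.23 = 70.6355 g

70.6355 g


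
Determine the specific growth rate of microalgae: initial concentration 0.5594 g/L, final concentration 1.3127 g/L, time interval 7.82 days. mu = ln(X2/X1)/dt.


mu = ln(X2/X1) / dt
= ln(1.3127/0.5594) / 7.82
= 0.1091 per day

0.1091 per day


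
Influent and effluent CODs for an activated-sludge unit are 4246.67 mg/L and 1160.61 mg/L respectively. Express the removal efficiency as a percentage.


eta = (COD_in - COD_out) / COD_in * 100
= (4246.67 - 1160.61) / 4246.67 * 100
= 72.6701%

72.6701%


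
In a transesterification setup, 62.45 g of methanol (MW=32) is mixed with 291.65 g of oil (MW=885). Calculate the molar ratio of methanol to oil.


Molar ratio = n_MeOH / n_oil = (MeOH/32) / (oil/885) = (MeOH * 885) / (32 * oil)
= (62.45 * 885) / (32 * 291.65)
= 5.9219

5.9219


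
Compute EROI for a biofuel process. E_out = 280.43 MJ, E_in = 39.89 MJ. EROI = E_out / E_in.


EROI = E_out / E_in
= 280.43 / 39.89
= 7.0301

7.0301


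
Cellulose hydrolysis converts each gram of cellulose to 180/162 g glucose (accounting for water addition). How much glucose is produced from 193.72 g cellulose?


glucose = cellulose * 180/162
= 193.72 * 180/162
= 215.2444 g

215.2444 g


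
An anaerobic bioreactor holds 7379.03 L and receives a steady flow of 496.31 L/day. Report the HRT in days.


HRT = V / Q
= 7379.03 / 496.31
= 14.8678 days

14.8678 days


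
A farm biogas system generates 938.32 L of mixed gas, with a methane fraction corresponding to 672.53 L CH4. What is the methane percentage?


CH4% = V_CH4 / V_total * 100
= 672.53 / 938.32 * 100
= 71.6738%

71.6738%


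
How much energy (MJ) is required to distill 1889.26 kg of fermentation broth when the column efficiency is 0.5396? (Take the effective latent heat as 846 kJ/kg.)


E = m * 846 / (eta * 1000)
= 1889.26 * 846 / (0.5396 * 1000)
= 2962.0348 MJ

2962.0348 MJ


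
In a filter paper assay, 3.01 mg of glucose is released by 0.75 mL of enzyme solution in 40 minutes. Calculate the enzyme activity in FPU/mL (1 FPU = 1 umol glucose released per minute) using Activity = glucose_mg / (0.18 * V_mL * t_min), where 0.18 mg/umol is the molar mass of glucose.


Activity = glucose_mg / (0.18 mg/umol * V_mL * t_min)
= 3.01 / (0.18 * 0.75 * 40)
= 0.5574 FPU/mL

0.5574 FPU/mL


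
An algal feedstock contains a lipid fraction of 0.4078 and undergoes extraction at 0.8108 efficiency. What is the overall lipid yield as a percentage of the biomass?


Y = lipid_content * extraction_eff * 100
= 0.4078 * 0.8108 * 100
= 33.0644%

33.0644%


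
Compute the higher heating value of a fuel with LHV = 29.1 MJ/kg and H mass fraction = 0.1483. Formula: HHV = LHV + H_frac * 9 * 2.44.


HHV = LHV + H_frac * 9 * 2.44
= 29.1 + 0.1483 * 9 * 2.44
= 32.3567 MJ/kg

32.3567 MJ/kg


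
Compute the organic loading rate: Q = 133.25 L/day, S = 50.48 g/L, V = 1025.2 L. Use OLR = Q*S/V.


OLR = Q * S / V
= 133.25 * 50.48 / 1025.2
= 6.5611 g/L/day

6.5611 g/L/day


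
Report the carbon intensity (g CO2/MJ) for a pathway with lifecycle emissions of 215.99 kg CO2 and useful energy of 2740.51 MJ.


CI = CO2 * 1000 / E
= 215.99 * 1000 / 2740.51
= 78.8138 g CO2/MJ

78.8138 g CO2/MJ


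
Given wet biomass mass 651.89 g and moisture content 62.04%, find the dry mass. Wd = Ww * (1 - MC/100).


Wd = Ww * (1 - MC/100)
= 651.89 * (1 - 62.04/100)
= 247.4574 g

247.4574 g


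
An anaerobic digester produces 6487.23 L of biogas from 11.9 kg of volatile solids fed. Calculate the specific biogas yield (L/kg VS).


Y = V / VS
= 6487.23 / 11.9
= 545.1454 L/kg VS

545.1454 L/kg VS


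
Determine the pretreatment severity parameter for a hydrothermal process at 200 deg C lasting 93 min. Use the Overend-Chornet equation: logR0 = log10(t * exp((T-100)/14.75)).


logR0 = log10(t * exp((T - 100) / 14.75))
= log10(93 * exp((200 - 100) / 14.75))
= 4.9129

4.9129


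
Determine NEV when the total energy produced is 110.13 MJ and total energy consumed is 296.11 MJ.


NEV = E_out - E_in
= 110.13 - 296.11
= -185.9800 MJ

-185.9800 MJ


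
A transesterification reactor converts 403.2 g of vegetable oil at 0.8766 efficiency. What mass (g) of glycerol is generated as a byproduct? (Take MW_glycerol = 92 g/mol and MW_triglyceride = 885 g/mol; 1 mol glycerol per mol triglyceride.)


glycerol = oil * conv * (92/885)
= 403.2 * 0.8766 * 92 / 885
= 36.7423 g

36.7423 g


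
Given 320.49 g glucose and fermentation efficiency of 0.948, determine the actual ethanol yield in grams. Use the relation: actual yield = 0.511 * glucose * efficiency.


Actual ethanol: m = 0.511 * 320.49 * 0.948
m = 155.2543 g

155.2543 g


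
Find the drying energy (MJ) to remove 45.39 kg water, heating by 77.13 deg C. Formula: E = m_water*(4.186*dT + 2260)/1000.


E = m_water * (4.186 * dT + 2260) / 1000
= 45.39 * (4.186 * 77.13 + 2260) / 1000
= 117.2363 MJ

117.2363 MJ


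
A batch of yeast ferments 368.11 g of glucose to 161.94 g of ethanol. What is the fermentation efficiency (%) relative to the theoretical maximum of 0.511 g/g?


Fermentation efficiency = (actual / (0.511 * glucose)) * 100
= (161.94 / (0.511 * 368.11)) * 100
= 86.0906%

86.0906%


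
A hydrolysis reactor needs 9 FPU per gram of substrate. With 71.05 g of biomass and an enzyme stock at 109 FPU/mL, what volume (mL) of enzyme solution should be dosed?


V = dosage * m_sub / activity
V = 9 * 71.05 / 109
V = 5.8665 mL

5.8665 mL


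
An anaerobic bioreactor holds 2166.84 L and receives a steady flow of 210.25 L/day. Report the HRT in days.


HRT = V / Q
= 2166.84 / 210.25
= 10.3060 days

10.3060 days


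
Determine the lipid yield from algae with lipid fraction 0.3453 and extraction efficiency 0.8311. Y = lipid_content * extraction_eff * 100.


Y = lipid_content * extraction_eff * 100
= 0.3453 * 0.8311 * 100
= 28.6979%

28.6979%


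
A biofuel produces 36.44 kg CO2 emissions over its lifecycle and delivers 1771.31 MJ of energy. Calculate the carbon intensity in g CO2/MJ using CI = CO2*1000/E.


CI = CO2 * 1000 / E
= 36.44 * 1000 / 1771.31
= 20.5723 g CO2/MJ

20.5723 g CO2/MJ


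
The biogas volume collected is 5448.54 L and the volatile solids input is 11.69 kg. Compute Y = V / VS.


Y = V / VS
= 5448.54 / 11.69
= 466.0855 L/kg VS

466.0855 L/kg VS


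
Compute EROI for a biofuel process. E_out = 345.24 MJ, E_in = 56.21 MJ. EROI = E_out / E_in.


EROI = E_out / E_in
= 345.24 / 56.21
= 6.1420

6.1420


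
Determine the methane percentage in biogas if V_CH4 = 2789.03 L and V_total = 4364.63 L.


CH4% = V_CH4 / V_total * 100
= 2789.03 / 4364.63 * 100
= 63.9007%

63.9007%


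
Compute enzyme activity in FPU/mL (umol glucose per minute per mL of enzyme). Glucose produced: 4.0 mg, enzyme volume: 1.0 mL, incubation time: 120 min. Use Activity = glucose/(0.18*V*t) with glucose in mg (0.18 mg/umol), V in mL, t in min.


Activity = glucose_mg / (0.18 mg/umol * V_mL * t_min)
= 4.0 / (0.18 * 1.0 * 120)
= 0.1852 FPU/mL

0.1852 FPU/mL


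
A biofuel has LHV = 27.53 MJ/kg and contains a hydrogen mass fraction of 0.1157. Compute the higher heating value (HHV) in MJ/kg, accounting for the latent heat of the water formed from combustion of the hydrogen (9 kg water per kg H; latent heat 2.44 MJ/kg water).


HHV = LHV + H_frac * 9 * 2.44
= 27.53 + 0.1157 * 9 * 2.44
= 30.0708 MJ/kg

30.0708 MJ/kg


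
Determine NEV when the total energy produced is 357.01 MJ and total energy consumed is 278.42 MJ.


NEV = E_out - E_in
= 357.01 - 278.42
= 78.5900 MJ

78.5900 MJ


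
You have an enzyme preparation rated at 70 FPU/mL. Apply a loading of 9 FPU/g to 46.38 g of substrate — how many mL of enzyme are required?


V = dosage * m_sub / activity
V = 9 * 46.38 / 70
V = 5.9631 mL

5.9631 mL


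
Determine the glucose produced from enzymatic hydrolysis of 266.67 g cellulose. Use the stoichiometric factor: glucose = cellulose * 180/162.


glucose = cellulose * 180/162
= 266.67 * 180/162
= 296.3000 g

296.3000 g


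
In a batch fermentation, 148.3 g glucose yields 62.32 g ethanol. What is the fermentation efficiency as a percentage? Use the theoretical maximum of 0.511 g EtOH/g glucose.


Fermentation efficiency = (actual / (0.511 * glucose)) * 100
= (62.32 / (0.511 * 148.3)) * 100
= 82.2366%

82.2366%


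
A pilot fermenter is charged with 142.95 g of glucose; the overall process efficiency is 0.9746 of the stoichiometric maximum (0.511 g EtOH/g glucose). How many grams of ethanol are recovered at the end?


Actual ethanol: m = 0.511 * 142.95 * 0.9746
m = 71.1920 g

71.1920 g
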